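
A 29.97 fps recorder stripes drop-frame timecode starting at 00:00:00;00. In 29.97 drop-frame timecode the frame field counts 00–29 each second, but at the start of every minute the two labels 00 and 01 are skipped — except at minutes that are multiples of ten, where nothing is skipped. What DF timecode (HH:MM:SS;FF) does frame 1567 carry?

Each 10-minute DF block holds 10 × 60 × 30 − 9 × 2 = 17982 frames. 1567 ÷ 17982 → 0 full blocks, remainder 1567.
Within the partial block the first minute is 1800 frames and each further minute 1798, so 0 further minute boundaries passed. Total skipped labels = 18 × 0 + 2 × 0 = 0.
Non-drop label index = 1567 + 0 = 1567; at 30 labels/s that is 00:00:52:07, i.e. DF 00:00:52;07.

00:00:52;07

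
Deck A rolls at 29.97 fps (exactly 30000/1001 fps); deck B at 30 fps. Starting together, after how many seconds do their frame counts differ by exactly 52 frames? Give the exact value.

The gap grows by |30 − 30000/1001| = 30/1001 frames per second.
Time for a 52-frame gap: 52 ÷ (30/1001) = 26026/15 s.

26026/15 seconds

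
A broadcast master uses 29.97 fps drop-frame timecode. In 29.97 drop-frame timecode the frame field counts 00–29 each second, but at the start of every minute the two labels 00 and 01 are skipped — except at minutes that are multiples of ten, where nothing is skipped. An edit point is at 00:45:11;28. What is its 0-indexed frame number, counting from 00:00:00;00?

Complete 10-minute blocks: 4, each 17982 frames → 71928.
Remaining 5 whole minutes in the current block: 1800 + 4 × 1798 = 8992 frames.
Within the current minute: 11 × 30 + 28 − 2 = 356 (labels ;00/;01 skipped at this minute). Total = 71928 + 8992 + 356 = 81276.

81276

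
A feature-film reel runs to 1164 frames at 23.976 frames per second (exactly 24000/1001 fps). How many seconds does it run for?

Running time = 1164 / (24000/1001) = 48.5485 s.

48.5485 seconds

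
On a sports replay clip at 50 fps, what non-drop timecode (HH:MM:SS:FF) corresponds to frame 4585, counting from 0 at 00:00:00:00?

4585 ÷ 50 = 91 full seconds, remainder 35 frames.
91 s = 0 h 1 min 31 s.
Timecode: 00:01:31:35.

00:01:31:35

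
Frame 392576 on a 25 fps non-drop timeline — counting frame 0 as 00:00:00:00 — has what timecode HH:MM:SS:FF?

392576 ÷ 25 = 15703 full seconds, remainder 1 frame.
15703 s = 4 h 21 min 43 s.
Timecode: 04:21:43:01.

04:21:43:01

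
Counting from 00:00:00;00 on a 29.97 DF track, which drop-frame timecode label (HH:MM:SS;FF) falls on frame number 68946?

00:38:20;16

Each 10-minute DF block holds 10 × 60 × 30 − 9 × 2 = 17982 frames. 68946 ÷ 17982 → 3 full blocks, remainder 15000.
Within the partial block the first minute is 1800 frames and each further minute 1798, so 8 further minute boundaries passed. Total skipped labels = 18 × 3 + 2 × 8 = 70.
Non-drop label index = 68946 + 70 = 69016; at 30 labels/s that is 00:38:20:16, i.e. DF 00:38:20;16.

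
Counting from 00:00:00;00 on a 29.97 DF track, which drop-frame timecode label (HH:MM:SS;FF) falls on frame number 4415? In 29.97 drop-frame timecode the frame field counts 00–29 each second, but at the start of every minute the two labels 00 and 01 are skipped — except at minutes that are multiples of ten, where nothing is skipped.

00:02:27;09

Each 10-minute DF block holds 10 × 60 × 30 − 9 × 2 = 17982 frames. 4415 ÷ 17982 → 0 full blocks, remainder 4415.
Within the partial block the first minute is 1800 frames and each further minute 1798, so 2 further minute boundaries passed. Total skipped labels = 18 × 0 + 2 × 2 = 4.
Non-drop label index = 4415 + 4 = 4419; at 30 labels/s that is 00:02:27:09, i.e. DF 00:02:27;09.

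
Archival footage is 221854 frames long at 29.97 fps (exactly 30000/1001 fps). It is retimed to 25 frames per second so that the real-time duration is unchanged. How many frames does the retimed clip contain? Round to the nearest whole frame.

Frames at target rate = 221854 × (25) / (30000/1001) = 111037927/600 ≈ 185063.212.
Nearest whole frame: 185063.

185063 frames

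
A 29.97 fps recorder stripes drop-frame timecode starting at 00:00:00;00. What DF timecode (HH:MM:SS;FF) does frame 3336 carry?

Ten DF minutes hold 17982 frames, so frame 3336 lies in block 0 (frames 0–17981) with 3336 frames into that block.
The block's first minute is 1800 frames and the rest 1798 each; 3336 frames reaches minute 1, so 0 × 18 + 1 × 2 = 2 labels have been skipped so far.
Adding those back, label number 3336 + 2 = 3338 at 30 labels/s is 111 s + 8 f = 0 h 1 min 51 s frame 8, i.e. 00:01:51;08.

00:01:51;08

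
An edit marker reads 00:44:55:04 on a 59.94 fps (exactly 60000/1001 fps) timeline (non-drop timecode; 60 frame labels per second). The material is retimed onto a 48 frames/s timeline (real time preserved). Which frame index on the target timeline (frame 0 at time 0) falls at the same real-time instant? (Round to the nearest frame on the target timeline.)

frame 129493

Source frame index: (0×3600 + 44×60 + 55) × 60 + 4 = 161704.
Real time: 161704 / (60000/1001) = 20233213/7500 s.
Target frame: (20233213/7500) × (48) = 80932852/625 ≈ 129492.563 → 129493.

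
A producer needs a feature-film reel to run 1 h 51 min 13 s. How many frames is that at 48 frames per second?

320304 frames

1 h 51 min 13 s = 6673 s.
Frames = 6673 × 48 = 320304.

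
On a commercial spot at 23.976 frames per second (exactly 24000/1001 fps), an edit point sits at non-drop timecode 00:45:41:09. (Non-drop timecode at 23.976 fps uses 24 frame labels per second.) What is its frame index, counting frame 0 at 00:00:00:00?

Total seconds to the label: (0 × 3600 + 45 × 60 + 41) = 2741.
Frame index = 2741 × 24 + 9 = 65793.

frame 65793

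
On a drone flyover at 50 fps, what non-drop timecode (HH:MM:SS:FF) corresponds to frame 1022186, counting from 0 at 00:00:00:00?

1022186 ÷ 50 = 20443 full seconds, remainder 36 frames.
20443 s = 5 h 40 min 43 s.
Timecode: 05:40:43:36.

05:40:43:36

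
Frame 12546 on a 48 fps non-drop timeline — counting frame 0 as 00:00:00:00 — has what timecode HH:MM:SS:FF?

12546 ÷ 48 = 261 full seconds, remainder 18 frames.
261 s = 0 h 4 min 21 s.
Timecode: 00:04:21:18.

00:04:21:18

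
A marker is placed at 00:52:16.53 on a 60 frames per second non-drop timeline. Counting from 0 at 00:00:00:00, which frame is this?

Total seconds to the label: (0 × 3600 + 52 × 60 + 16) = 3136.
Frame index = 3136 × 60 + 53 = 188213.

188213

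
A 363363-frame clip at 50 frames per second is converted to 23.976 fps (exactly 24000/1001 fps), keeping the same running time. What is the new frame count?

Target frames = source frames × (target rate / source rate) = 363363 × (24000/1001)/(50) = 363363 × 480/1001 = 174240.

174240 frames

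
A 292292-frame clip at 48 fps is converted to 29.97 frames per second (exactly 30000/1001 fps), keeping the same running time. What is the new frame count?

182500 frames

Target frames = source frames × (target rate / source rate) = 292292 × (30000/1001)/(48) = 292292 × 625/1001 = 182500.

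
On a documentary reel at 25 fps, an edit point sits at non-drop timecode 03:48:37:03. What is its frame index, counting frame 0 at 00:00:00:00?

Total seconds to the label: (3 × 3600 + 48 × 60 + 37) = 13717.
Frame index = 13717 × 25 + 3 = 342928.

342928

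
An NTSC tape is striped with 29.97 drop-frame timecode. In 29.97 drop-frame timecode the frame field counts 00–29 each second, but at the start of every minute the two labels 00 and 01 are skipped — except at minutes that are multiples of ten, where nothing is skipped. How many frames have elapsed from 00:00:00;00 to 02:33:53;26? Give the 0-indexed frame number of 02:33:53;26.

Complete 10-minute blocks: 15, each 17982 frames → 269730.
Remaining 3 whole minutes in the current block: 1800 + 2 × 1798 = 5396 frames.
Within the current minute: 53 × 30 + 26 − 2 = 1614 (labels ;00/;01 skipped at this minute). Total = 269730 + 5396 + 1614 = 276740.

276740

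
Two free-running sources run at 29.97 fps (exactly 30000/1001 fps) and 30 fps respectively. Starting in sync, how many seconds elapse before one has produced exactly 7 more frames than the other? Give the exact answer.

7007/30 seconds

The gap grows by |30 − 30000/1001| = 30/1001 frames per second.
Time for a 7-frame gap: 7 ÷ (30/1001) = 7007/30 s.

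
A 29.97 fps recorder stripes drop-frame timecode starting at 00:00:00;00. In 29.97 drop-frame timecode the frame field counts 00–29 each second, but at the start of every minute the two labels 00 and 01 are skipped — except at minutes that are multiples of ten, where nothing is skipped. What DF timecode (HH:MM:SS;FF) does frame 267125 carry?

02:28:33;03

Each 10-minute DF block holds 10 × 60 × 30 − 9 × 2 = 17982 frames. 267125 ÷ 17982 → 14 full blocks, remainder 15377.
Within the partial block the first minute is 1800 frames and each further minute 1798, so 8 further minute boundaries passed. Total skipped labels = 18 × 14 + 2 × 8 = 268.
Non-drop label index = 267125 + 268 = 267393; at 30 labels/s that is 02:28:33:03, i.e. DF 02:28:33;03.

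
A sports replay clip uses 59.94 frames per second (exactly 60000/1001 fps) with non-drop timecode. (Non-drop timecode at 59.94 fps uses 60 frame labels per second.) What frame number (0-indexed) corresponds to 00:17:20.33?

Total seconds to the label: (0 × 3600 + 17 × 60 + 20) = 1040.
Frame index = 1040 × 60 + 33 = 62433.

62433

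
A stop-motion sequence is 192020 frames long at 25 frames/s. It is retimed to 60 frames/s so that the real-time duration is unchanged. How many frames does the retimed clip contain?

Target frames = source frames × (target rate / source rate) = 192020 × (60)/(25) = 192020 × 12/5 = 460848.

460848 frames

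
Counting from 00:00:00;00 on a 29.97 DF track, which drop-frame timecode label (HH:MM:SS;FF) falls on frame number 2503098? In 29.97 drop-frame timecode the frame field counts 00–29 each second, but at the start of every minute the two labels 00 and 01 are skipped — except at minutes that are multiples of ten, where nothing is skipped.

Each 10-minute DF block holds 10 × 60 × 30 − 9 × 2 = 17982 frames. 2503098 ÷ 17982 → 139 full blocks, remainder 3600.
Within the partial block the first minute is 1800 frames and each further minute 1798, so 2 further minute boundaries passed. Total skipped labels = 18 × 139 + 2 × 2 = 2506.
Non-drop label index = 2503098 + 2506 = 2505604; at 30 labels/s that is 23:12:00:04, i.e. DF 23:12:00;04.

23:12:00;04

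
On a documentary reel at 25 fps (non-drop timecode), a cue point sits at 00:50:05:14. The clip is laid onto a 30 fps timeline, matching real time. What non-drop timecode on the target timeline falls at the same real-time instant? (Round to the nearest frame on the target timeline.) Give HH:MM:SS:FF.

00:50:05:17

Source frame index: (0×3600 + 50×60 + 5) × 25 + 14 = 75139.
Real time: 75139 / (25) = 75139/25 s.
Target frame: (75139/25) × (30) = 450834/5 ≈ 90166.800 → 90167.
At 30 labels/s: frame 90167 → 00:50:05:17.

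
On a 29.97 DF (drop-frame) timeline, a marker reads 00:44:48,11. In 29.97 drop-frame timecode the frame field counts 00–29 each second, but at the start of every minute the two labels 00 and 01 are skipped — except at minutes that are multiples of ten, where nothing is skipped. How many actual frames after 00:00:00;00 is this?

80571

Complete 10-minute blocks: 4, each 17982 frames → 71928.
Remaining 4 whole minutes in the current block: 1800 + 3 × 1798 = 7194 frames.
Within the current minute: 48 × 30 + 11 − 2 = 1449 (labels ;00/;01 skipped at this minute). Total = 71928 + 7194 + 1449 = 80571.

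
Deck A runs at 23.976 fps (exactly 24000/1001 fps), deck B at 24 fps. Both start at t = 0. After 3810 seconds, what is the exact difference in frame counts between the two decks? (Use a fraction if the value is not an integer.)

91440/1001 frames

A emits 24000/1001 × 3810 = 91440000/1001 frames; B emits 24 × 3810 = 91440.
Difference = 91440/1001 frames (≈ 91.3487); B is ahead of A.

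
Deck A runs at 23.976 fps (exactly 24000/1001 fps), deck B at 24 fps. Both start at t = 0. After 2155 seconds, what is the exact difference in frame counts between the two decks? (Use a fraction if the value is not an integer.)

A emits 24000/1001 × 2155 = 51720000/1001 frames; B emits 24 × 2155 = 51720.
Difference = 51720/1001 frames (≈ 51.6683); B is ahead of A.

51720/1001 frames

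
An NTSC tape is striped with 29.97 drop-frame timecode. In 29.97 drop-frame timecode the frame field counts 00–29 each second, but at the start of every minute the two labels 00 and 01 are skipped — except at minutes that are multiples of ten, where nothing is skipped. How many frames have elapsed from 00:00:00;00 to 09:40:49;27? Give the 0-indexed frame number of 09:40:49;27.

1044453

Complete 10-minute blocks: 58, each 17982 frames → 1042956.
Remaining 0 whole minutes in the current block: 0 frames.
Within the current minute: 49 × 30 + 27 = 1497. Total = 1042956 + 0 + 1497 = 1044453.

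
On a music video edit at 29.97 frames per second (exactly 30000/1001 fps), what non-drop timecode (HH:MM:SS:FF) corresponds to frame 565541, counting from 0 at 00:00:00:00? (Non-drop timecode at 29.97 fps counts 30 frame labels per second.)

05:14:11:11

565541 ÷ 30 = 18851 full seconds, remainder 11 frames.
18851 s = 5 h 14 min 11 s.
Timecode: 05:14:11:11.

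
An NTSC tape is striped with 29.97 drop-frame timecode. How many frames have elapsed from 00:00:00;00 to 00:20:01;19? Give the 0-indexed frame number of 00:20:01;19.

Complete 10-minute blocks: 2, each 17982 frames → 35964.
Remaining 0 whole minutes in the current block: 0 frames.
Within the current minute: 1 × 30 + 19 = 49. Total = 35964 + 0 + 49 = 36013.

36013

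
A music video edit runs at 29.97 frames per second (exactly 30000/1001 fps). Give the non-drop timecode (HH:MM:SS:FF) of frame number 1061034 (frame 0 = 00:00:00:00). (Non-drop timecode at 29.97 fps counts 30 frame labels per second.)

09:49:27:24

1061034 ÷ 30 = 35367 full seconds, remainder 24 frames.
35367 s = 9 h 49 min 27 s.
Timecode: 09:49:27:24.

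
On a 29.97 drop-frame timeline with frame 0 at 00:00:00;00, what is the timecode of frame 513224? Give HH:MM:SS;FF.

Each 10-minute DF block holds 10 × 60 × 30 − 9 × 2 = 17982 frames. 513224 ÷ 17982 → 28 full blocks, remainder 9728.
Within the partial block the first minute is 1800 frames and each further minute 1798, so 5 further minute boundaries passed. Total skipped labels = 18 × 28 + 2 × 5 = 514.
Non-drop label index = 513224 + 514 = 513738; at 30 labels/s that is 04:45:24:18, i.e. DF 04:45:24;18.

04:45:24;18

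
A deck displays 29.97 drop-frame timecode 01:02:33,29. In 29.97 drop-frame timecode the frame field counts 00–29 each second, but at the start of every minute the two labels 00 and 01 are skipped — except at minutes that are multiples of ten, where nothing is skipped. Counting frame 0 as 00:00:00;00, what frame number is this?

112507

As if non-drop at 30 labels/s: (1 × 3600 + 2 × 60 + 33) × 30 + 29 = 112619.
Minute boundaries passed: 62; those not divisible by 10: 62 − 6 = 56; dropped labels = 2 × 56 = 112.
Actual frame index = 112619 − 112 = 112507.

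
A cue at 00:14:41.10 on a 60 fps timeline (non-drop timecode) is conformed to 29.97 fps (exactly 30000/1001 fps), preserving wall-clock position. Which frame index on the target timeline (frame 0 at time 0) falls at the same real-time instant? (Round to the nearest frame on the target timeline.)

Source frame index: (0×3600 + 14×60 + 41) × 60 + 10 = 52870.
Real time: 52870 / (60) = 5287/6 s.
Target frame: (5287/6) × (30000/1001) = 26435000/1001 ≈ 26408.591 → 26409.

frame 26409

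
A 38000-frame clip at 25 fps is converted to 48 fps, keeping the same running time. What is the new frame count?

72960 frames

Target frames = source frames × (target rate / source rate) = 38000 × (48)/(25) = 38000 × 48/25 = 72960.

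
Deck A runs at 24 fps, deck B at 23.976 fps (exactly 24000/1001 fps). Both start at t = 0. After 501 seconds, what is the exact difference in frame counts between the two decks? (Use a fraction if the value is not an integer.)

12024/1001 frames

A emits 24 × 501 = 12024 frames; B emits 24000/1001 × 501 = 12024000/1001.
Difference = 12024/1001 frames (≈ 12.0120); B is behind A.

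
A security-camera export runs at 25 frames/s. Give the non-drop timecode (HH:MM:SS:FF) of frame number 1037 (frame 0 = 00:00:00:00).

1037 ÷ 25 = 41 full seconds, remainder 12 frames.
41 s = 0 h 0 min 41 s.
Timecode: 00:00:41:12.

00:00:41:12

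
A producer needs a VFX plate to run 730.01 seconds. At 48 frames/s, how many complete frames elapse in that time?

Frames = 730.01 × 48 = 876012/25 ≈ 35040.4800.
Complete frames: 35040.

35040 frames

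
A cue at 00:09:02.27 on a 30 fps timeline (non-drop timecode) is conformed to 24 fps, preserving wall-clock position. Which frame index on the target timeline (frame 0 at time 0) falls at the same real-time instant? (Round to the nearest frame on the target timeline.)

Source frame index: (0×3600 + 9×60 + 2) × 30 + 27 = 16287.
Real time: 16287 / (30) = 5429/10 s.
Target frame: (5429/10) × (24) = 65148/5 ≈ 13029.600 → 13030.

frame 13030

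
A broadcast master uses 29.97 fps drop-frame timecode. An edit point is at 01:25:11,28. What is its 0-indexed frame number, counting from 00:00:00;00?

153204

As if non-drop at 30 labels/s: (1 × 3600 + 25 × 60 + 11) × 30 + 28 = 153358.
Minute boundaries passed: 85; those not divisible by 10: 85 − 8 = 77; dropped labels = 2 × 77 = 154.
Actual frame index = 153358 − 154 = 153204.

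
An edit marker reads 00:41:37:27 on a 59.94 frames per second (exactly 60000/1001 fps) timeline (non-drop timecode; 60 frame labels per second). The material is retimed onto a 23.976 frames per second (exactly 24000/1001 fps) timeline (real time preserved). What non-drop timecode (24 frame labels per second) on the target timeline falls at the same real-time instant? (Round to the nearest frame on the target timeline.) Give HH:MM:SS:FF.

Source frame index: (0×3600 + 41×60 + 37) × 60 + 27 = 149847.
Real time: 149847 / (60000/1001) = 49998949/20000 s.
Target frame: (49998949/20000) × (24000/1001) = 299694/5 ≈ 59938.800 → 59939.
At 24 labels/s: frame 59939 → 00:41:37:11.

00:41:37:11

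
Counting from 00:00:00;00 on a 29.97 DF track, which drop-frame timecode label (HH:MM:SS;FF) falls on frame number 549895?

Ten DF minutes hold 17982 frames, so frame 549895 lies in block 30 (frames 539460–557441) with 10435 frames into that block.
The block's first minute is 1800 frames and the rest 1798 each; 10435 frames reaches minute 5, so 30 × 18 + 5 × 2 = 550 labels have been skipped so far.
Adding those back, label number 549895 + 550 = 550445 at 30 labels/s is 18348 s + 5 f = 5 h 5 min 48 s frame 5, i.e. 05:05:48;05.

05:05:48;05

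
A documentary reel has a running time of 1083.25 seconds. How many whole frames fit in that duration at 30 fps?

Frames = 1083.25 × 30 = 64995/2 ≈ 32497.5000.
Complete frames: 32497.

32497 frames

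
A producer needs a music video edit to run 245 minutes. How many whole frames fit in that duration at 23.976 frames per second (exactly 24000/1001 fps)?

245 min = 14700 s.
Frames = 14700 × 24000/1001 = 50400000/143 ≈ 352447.5524.
Complete frames: 352447.

352447 frames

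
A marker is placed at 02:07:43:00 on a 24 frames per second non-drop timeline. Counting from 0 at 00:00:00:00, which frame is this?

frame 183912

Total seconds to the label: (2 × 3600 + 7 × 60 + 43) = 7663.
Frame index = 7663 × 24 + 0 = 183912.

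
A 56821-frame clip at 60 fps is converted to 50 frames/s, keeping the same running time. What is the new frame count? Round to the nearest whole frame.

Frames at target rate = 56821 × (50) / (60) = 284105/6 ≈ 47350.833.
Nearest whole frame: 47351.

47351 frames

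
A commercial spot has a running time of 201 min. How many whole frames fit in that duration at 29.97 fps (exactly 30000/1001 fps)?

201 min = 12060 s.
Frames = 12060 × 30000/1001 = 361800000/1001 ≈ 361438.5614.
Complete frames: 361438.

361438 frames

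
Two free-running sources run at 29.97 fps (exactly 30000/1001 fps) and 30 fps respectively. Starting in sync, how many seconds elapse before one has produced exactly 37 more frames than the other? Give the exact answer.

The gap grows by |30 − 30000/1001| = 30/1001 frames per second.
Time for a 37-frame gap: 37 ÷ (30/1001) = 37037/30 s.

37037/30 seconds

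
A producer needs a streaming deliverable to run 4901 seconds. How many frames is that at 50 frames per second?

245050 frames

Frames = 4901 × 50 = 245050.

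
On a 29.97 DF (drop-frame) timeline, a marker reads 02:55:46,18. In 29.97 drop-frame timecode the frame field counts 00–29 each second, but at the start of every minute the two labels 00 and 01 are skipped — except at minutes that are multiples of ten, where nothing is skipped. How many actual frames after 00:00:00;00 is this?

316082

As if non-drop at 30 labels/s: (2 × 3600 + 55 × 60 + 46) × 30 + 18 = 316398.
Minute boundaries passed: 175; those not divisible by 10: 175 − 17 = 158; dropped labels = 2 × 158 = 316.
Actual frame index = 316398 − 316 = 316082.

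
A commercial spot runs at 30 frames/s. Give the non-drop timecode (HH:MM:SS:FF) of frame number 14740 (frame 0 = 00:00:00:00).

14740 ÷ 30 = 491 full seconds, remainder 10 frames.
491 s = 0 h 8 min 11 s.
Timecode: 00:08:11:10.

00:08:11:10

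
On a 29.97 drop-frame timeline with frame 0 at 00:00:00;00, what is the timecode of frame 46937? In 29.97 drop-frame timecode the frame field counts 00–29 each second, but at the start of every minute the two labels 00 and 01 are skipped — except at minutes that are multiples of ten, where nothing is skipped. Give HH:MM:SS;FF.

Ten DF minutes hold 17982 frames, so frame 46937 lies in block 2 (frames 35964–53945) with 10973 frames into that block.
The block's first minute is 1800 frames and the rest 1798 each; 10973 frames reaches minute 6, so 2 × 18 + 6 × 2 = 48 labels have been skipped so far.
Adding those back, label number 46937 + 48 = 46985 at 30 labels/s is 1566 s + 5 f = 0 h 26 min 6 s frame 5, i.e. 00:26:06;05.

00:26:06;05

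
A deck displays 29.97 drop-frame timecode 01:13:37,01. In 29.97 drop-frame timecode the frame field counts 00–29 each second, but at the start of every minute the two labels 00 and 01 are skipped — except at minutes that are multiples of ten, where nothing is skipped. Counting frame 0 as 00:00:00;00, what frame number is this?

132379

Complete 10-minute blocks: 7, each 17982 frames → 125874.
Remaining 3 whole minutes in the current block: 1800 + 2 × 1798 = 5396 frames.
Within the current minute: 37 × 30 + 1 − 2 = 1109 (labels ;00/;01 skipped at this minute). Total = 125874 + 5396 + 1109 = 132379.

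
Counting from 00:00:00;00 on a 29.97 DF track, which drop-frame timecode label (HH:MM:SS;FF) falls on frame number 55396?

00:30:48;10

Ten DF minutes hold 17982 frames, so frame 55396 lies in block 3 (frames 53946–71927) with 1450 frames into that block.
The block's first minute is 1800 frames and the rest 1798 each; 1450 frames reaches minute 0, so 3 × 18 + 0 × 2 = 54 labels have been skipped so far.
Adding those back, label number 55396 + 54 = 55450 at 30 labels/s is 1848 s + 10 f = 0 h 30 min 48 s frame 10, i.e. 00:30:48;10.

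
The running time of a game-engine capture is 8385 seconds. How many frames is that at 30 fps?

Frames = 8385 × 30 = 251550.

251550 frames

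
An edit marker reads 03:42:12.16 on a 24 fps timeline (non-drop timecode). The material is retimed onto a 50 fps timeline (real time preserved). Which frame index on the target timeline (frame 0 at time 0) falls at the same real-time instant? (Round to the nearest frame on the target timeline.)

frame 666633

Source frame index: (3×3600 + 42×60 + 12) × 24 + 16 = 319984.
Real time: 319984 / (24) = 39998/3 s.
Target frame: (39998/3) × (50) = 1999900/3 ≈ 666633.333 → 666633.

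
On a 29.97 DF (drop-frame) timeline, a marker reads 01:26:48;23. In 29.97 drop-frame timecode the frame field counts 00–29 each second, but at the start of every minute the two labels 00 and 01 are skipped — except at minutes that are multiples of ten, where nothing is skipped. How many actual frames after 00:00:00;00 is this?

As if non-drop at 30 labels/s: (1 × 3600 + 26 × 60 + 48) × 30 + 23 = 156263.
Minute boundaries passed: 86; those not divisible by 10: 86 − 8 = 78; dropped labels = 2 × 78 = 156.
Actual frame index = 156263 − 156 = 156107.

156107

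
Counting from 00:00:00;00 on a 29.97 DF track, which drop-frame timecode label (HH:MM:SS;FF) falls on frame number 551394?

Each 10-minute DF block holds 10 × 60 × 30 − 9 × 2 = 17982 frames. 551394 ÷ 17982 → 30 full blocks, remainder 11934.
Within the partial block the first minute is 1800 frames and each further minute 1798, so 6 further minute boundaries passed. Total skipped labels = 18 × 30 + 2 × 6 = 552.
Non-drop label index = 551394 + 552 = 551946; at 30 labels/s that is 05:06:38:06, i.e. DF 05:06:38;06.

05:06:38;06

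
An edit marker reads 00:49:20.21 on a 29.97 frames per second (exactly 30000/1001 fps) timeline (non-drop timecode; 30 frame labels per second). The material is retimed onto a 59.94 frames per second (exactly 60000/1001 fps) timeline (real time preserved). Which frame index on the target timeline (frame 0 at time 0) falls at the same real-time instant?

frame 177642

Source frame index: (0×3600 + 49×60 + 20) × 30 + 21 = 88821.
Real time: 88821 / (30000/1001) = 29636607/10000 s.
Target frame: (29636607/10000) × (60000/1001) = 177642.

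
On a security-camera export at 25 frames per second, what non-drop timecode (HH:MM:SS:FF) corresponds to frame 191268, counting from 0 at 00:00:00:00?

191268 ÷ 25 = 7650 full seconds, remainder 18 frames.
7650 s = 2 h 7 min 30 s.
Timecode: 02:07:30:18.

02:07:30:18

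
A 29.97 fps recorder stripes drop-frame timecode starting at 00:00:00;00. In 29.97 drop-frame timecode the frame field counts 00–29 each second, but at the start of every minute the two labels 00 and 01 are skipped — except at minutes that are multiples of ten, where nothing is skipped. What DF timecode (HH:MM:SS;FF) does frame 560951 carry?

05:11:57;01

Ten DF minutes hold 17982 frames, so frame 560951 lies in block 31 (frames 557442–575423) with 3509 frames into that block.
The block's first minute is 1800 frames and the rest 1798 each; 3509 frames reaches minute 1, so 31 × 18 + 1 × 2 = 560 labels have been skipped so far.
Adding those back, label number 560951 + 560 = 561511 at 30 labels/s is 18717 s + 1 f = 5 h 11 min 57 s frame 1, i.e. 05:11:57;01.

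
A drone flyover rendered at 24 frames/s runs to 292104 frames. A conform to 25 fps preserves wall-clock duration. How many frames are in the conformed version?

Target frames = source frames × (target rate / source rate) = 292104 × (25)/(24) = 292104 × 25/24 = 304275.

304275 frames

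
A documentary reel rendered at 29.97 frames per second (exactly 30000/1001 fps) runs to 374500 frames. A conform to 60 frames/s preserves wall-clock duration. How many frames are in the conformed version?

749749 frames

Target frames = source frames × (target rate / source rate) = 374500 × (60)/(30000/1001) = 374500 × 1001/500 = 749749.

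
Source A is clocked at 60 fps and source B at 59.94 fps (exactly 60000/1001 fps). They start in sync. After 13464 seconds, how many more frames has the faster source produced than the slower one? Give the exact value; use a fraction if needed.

A emits 60 × 13464 = 807840 frames; B emits 60000/1001 × 13464 = 73440000/91.
Difference = 73440/91 frames (≈ 807.0330); B is behind A.

73440/91 frames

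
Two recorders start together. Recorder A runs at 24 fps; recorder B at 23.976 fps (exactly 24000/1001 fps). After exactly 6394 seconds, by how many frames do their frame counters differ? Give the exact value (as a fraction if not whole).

A emits 24 × 6394 = 153456 frames; B emits 24000/1001 × 6394 = 153456000/1001.
Difference = 153456/1001 frames (≈ 153.3027); B is behind A.

153456/1001 frames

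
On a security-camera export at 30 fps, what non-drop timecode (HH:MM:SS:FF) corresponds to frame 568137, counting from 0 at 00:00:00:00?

568137 ÷ 30 = 18937 full seconds, remainder 27 frames.
18937 s = 5 h 15 min 37 s.
Timecode: 05:15:37:27.

05:15:37:27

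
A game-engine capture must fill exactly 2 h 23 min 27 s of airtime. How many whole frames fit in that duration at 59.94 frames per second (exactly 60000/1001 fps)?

515904 frames

2 h 23 min 27 s = 8607 s.
Frames = 8607 × 60000/1001 = 516420000/1001 ≈ 515904.0959.
Complete frames: 515904.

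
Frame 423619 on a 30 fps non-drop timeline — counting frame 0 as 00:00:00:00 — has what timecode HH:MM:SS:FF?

03:55:20:19

423619 ÷ 30 = 14120 full seconds, remainder 19 frames.
14120 s = 3 h 55 min 20 s.
Timecode: 03:55:20:19.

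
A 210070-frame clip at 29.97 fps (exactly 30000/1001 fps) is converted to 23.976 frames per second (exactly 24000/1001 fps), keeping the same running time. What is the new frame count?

Target frames = source frames × (target rate / source rate) = 210070 × (24000/1001)/(30000/1001) = 210070 × 4/5 = 168056.

168056 frames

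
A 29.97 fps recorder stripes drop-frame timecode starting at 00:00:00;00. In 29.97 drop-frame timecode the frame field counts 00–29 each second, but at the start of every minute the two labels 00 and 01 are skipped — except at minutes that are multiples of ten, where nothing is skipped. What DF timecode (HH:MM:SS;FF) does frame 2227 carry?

00:01:14;09

Each 10-minute DF block holds 10 × 60 × 30 − 9 × 2 = 17982 frames. 2227 ÷ 17982 → 0 full blocks, remainder 2227.
Within the partial block the first minute is 1800 frames and each further minute 1798, so 1 further minute boundary passed. Total skipped labels = 18 × 0 + 2 × 1 = 2.
Non-drop label index = 2227 + 2 = 2229; at 30 labels/s that is 00:01:14:09, i.e. DF 00:01:14;09.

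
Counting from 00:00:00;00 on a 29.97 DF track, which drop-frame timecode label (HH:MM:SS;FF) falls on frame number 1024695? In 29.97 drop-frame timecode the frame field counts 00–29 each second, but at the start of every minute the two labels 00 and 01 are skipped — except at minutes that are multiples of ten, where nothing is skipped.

Ten DF minutes hold 17982 frames, so frame 1024695 lies in block 56 (frames 1006992–1024973) with 17703 frames into that block.
The block's first minute is 1800 frames and the rest 1798 each; 17703 frames reaches minute 9, so 56 × 18 + 9 × 2 = 1026 labels have been skipped so far.
Adding those back, label number 1024695 + 1026 = 1025721 at 30 labels/s is 34190 s + 21 f = 9 h 29 min 50 s frame 21, i.e. 09:29:50;21.

09:29:50;21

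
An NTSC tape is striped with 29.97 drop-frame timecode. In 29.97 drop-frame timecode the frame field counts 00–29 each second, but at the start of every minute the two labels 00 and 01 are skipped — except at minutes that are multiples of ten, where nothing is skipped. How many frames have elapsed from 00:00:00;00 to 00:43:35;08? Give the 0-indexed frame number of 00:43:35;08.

78380

Complete 10-minute blocks: 4, each 17982 frames → 71928.
Remaining 3 whole minutes in the current block: 1800 + 2 × 1798 = 5396 frames.
Within the current minute: 35 × 30 + 8 − 2 = 1056 (labels ;00/;01 skipped at this minute). Total = 71928 + 5396 + 1056 = 78380.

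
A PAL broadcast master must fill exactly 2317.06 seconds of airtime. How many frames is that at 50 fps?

115853 frames

Frames = 2317.06 × 50 = 115853.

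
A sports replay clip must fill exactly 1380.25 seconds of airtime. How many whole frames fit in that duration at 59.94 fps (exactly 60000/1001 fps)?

82732 frames

Frames = 1380.25 × 60000/1001 = 82815000/1001 ≈ 82732.2677.
Complete frames: 82732.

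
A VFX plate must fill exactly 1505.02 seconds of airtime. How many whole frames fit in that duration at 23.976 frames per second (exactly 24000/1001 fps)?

Frames = 1505.02 × 24000/1001 = 3283680/91 ≈ 36084.3956.
Complete frames: 36084.

36084 frames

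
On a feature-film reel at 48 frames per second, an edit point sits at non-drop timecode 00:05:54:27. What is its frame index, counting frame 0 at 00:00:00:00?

17019

Total seconds to the label: (0 × 3600 + 5 × 60 + 54) = 354.
Frame index = 354 × 48 + 27 = 17019.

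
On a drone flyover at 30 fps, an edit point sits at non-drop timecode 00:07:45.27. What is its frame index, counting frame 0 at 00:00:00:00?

13977

Total seconds to the label: (0 × 3600 + 7 × 60 + 45) = 465.
Frame index = 465 × 30 + 27 = 13977.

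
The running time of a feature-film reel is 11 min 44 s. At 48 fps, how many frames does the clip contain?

11 min 44 s = 704 s.
Frames = 704 × 48 = 33792.

33792 frames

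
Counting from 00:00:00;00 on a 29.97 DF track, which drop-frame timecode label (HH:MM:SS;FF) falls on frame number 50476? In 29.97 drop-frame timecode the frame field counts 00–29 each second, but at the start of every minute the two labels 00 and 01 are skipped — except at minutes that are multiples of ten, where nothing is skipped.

00:28:04;08

Each 10-minute DF block holds 10 × 60 × 30 − 9 × 2 = 17982 frames. 50476 ÷ 17982 → 2 full blocks, remainder 14512.
Within the partial block the first minute is 1800 frames and each further minute 1798, so 8 further minute boundaries passed. Total skipped labels = 18 × 2 + 2 × 8 = 52.
Non-drop label index = 50476 + 52 = 50528; at 30 labels/s that is 00:28:04:08, i.e. DF 00:28:04;08.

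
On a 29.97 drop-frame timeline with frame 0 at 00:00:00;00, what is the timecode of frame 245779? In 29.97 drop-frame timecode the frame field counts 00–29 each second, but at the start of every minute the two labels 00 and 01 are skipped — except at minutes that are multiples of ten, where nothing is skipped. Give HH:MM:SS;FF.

Each 10-minute DF block holds 10 × 60 × 30 − 9 × 2 = 17982 frames. 245779 ÷ 17982 → 13 full blocks, remainder 12013.
Within the partial block the first minute is 1800 frames and each further minute 1798, so 6 further minute boundaries passed. Total skipped labels = 18 × 13 + 2 × 6 = 246.
Non-drop label index = 245779 + 246 = 246025; at 30 labels/s that is 02:16:40:25, i.e. DF 02:16:40;25.

02:16:40;25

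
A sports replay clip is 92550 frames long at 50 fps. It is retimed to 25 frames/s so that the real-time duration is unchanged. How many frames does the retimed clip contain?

Target frames = source frames × (target rate / source rate) = 92550 × (25)/(50) = 92550 × 1/2 = 46275.

46275 frames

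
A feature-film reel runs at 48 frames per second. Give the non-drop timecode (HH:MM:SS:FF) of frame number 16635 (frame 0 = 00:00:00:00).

00:05:46:27

16635 ÷ 48 = 346 full seconds, remainder 27 frames.
346 s = 0 h 5 min 46 s.
Timecode: 00:05:46:27.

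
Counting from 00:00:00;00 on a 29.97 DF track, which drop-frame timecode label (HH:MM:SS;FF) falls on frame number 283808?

02:37:49;22

Each 10-minute DF block holds 10 × 60 × 30 − 9 × 2 = 17982 frames. 283808 ÷ 17982 → 15 full blocks, remainder 14078.
Within the partial block the first minute is 1800 frames and each further minute 1798, so 7 further minute boundaries passed. Total skipped labels = 18 × 15 + 2 × 7 = 284.
Non-drop label index = 283808 + 284 = 284092; at 30 labels/s that is 02:37:49:22, i.e. DF 02:37:49;22.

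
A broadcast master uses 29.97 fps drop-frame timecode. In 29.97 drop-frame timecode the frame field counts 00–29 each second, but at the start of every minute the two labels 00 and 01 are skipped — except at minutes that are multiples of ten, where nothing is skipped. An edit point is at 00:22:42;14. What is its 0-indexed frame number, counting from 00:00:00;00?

Complete 10-minute blocks: 2, each 17982 frames → 35964.
Remaining 2 whole minutes in the current block: 1800 + 1 × 1798 = 3598 frames.
Within the current minute: 42 × 30 + 14 − 2 = 1272 (labels ;00/;01 skipped at this minute). Total = 35964 + 3598 + 1272 = 40834.

40834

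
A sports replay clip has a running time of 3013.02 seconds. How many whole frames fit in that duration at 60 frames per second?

180781 frames

Frames = 3013.02 × 60 = 903906/5 ≈ 180781.2000.
Complete frames: 180781.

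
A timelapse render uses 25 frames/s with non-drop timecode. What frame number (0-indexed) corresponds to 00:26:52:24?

40324

Total seconds to the label: (0 × 3600 + 26 × 60 + 52) = 1612.
Frame index = 1612 × 25 + 24 = 40324.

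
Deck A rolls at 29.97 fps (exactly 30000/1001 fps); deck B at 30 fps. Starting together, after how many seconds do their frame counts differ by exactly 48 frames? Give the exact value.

1601.6 seconds

The gap grows by |30 − 30000/1001| = 30/1001 frames per second.
Time for a 48-frame gap: 48 ÷ (30/1001) = 1601.6 s.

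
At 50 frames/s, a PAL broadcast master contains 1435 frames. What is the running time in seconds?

28.7 seconds

Running time = 1435 / (50) = 28.7 s.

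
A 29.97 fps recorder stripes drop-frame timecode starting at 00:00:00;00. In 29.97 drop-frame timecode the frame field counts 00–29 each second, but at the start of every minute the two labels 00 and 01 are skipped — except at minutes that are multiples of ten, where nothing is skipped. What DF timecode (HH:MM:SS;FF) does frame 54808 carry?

00:30:28;22

Ten DF minutes hold 17982 frames, so frame 54808 lies in block 3 (frames 53946–71927) with 862 frames into that block.
The block's first minute is 1800 frames and the rest 1798 each; 862 frames reaches minute 0, so 3 × 18 + 0 × 2 = 54 labels have been skipped so far.
Adding those back, label number 54808 + 54 = 54862 at 30 labels/s is 1828 s + 22 f = 0 h 30 min 28 s frame 22, i.e. 00:30:28;22.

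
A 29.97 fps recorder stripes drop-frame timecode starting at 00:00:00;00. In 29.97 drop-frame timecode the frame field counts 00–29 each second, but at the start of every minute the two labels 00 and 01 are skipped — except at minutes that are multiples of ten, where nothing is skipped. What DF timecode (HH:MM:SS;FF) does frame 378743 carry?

Each 10-minute DF block holds 10 × 60 × 30 − 9 × 2 = 17982 frames. 378743 ÷ 17982 → 21 full blocks, remainder 1121.
Within the partial block the first minute is 1800 frames and each further minute 1798, so 0 further minute boundaries passed. Total skipped labels = 18 × 21 + 2 × 0 = 378.
Non-drop label index = 378743 + 378 = 379121; at 30 labels/s that is 03:30:37:11, i.e. DF 03:30:37;11.

03:30:37;11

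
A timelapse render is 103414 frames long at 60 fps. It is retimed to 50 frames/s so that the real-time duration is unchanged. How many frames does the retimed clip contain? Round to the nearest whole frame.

86178 frames

Frames at target rate = 103414 × (50) / (60) = 258535/3 ≈ 86178.333.
Nearest whole frame: 86178.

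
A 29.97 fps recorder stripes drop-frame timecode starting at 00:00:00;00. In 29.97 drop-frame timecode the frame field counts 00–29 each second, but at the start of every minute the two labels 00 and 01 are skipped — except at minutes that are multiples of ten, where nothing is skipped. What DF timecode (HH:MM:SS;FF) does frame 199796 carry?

01:51:06;16

Ten DF minutes hold 17982 frames, so frame 199796 lies in block 11 (frames 197802–215783) with 1994 frames into that block.
The block's first minute is 1800 frames and the rest 1798 each; 1994 frames reaches minute 1, so 11 × 18 + 1 × 2 = 200 labels have been skipped so far.
Adding those back, label number 199796 + 200 = 199996 at 30 labels/s is 6666 s + 16 f = 1 h 51 min 6 s frame 16, i.e. 01:51:06;16.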